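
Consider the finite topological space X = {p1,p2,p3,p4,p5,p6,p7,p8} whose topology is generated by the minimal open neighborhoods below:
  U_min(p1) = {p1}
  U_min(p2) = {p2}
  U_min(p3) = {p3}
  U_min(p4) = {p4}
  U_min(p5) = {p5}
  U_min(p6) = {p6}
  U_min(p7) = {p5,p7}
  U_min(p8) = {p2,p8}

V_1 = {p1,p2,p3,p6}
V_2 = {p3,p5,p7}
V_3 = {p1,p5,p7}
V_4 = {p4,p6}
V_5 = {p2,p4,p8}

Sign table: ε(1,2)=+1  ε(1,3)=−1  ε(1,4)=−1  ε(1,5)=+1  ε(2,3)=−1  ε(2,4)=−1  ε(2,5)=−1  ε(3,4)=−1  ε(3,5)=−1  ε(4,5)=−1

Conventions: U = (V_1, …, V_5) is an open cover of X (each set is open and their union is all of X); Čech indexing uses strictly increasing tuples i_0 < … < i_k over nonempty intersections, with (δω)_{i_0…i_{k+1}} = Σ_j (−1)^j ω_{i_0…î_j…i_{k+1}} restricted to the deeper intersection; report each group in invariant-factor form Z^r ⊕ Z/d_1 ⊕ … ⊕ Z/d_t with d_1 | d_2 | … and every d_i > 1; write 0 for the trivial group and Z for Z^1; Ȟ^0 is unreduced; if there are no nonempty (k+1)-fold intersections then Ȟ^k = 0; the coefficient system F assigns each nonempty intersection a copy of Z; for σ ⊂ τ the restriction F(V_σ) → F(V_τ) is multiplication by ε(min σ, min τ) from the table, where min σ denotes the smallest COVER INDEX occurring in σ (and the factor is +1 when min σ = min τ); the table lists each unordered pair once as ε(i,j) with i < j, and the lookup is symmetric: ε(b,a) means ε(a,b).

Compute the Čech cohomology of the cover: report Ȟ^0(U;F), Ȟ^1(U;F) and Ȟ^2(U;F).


intersection data:
  V12={p3} V13={p1} V14={p6} V15={p2} V23={p5,p7} V45={p4}
C dims 5,6; δ0: rk 4, SNF 1^4
Ȟ^0 = (5 − 4) − 0 = 1, so Ȟ^0 ≅ Z
Ȟ^1 = (6 − 0) − 4 = 2, so Ȟ^1 ≅ Z^2
Ȟ^2 = (0 − 0) − 0 = 0, so Ȟ^2 ≅ 0

Ȟ^0 = Z, Ȟ^1 = Z^2, Ȟ^2 = 0


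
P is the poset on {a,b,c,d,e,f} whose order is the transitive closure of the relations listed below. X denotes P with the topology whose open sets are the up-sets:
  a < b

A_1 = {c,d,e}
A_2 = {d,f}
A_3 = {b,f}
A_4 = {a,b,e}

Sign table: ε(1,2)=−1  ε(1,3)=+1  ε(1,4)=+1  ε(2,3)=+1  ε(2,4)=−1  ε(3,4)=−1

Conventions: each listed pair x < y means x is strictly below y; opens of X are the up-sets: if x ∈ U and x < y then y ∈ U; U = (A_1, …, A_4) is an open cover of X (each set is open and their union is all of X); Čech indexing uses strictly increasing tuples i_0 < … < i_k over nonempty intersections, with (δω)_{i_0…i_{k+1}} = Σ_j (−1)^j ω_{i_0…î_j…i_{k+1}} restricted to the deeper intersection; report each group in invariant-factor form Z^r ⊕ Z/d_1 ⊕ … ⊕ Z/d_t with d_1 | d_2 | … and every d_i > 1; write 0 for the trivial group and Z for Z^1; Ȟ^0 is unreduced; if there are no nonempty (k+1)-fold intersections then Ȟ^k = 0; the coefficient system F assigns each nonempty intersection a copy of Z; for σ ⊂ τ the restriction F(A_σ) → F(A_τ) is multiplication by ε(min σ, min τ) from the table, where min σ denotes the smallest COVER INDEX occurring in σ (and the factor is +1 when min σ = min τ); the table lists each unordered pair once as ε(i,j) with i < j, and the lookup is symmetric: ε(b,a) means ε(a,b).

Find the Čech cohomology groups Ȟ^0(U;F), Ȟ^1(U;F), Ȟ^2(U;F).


Ȟ^0(U;F) ≅ Z,  Ȟ^1(U;F) ≅ Z,  Ȟ^2(U;F) ≅ 0

nonempty intersections:
  A12={d} A14={e} A23={f} A34={b}
C dims 4,4; δ0: rk 3, SNF 1^3
Ȟ^0: (4−3)−0=1 ⇒ Z
Ȟ^1: (4−0)−3=1 ⇒ Z
Ȟ^2: (0−0)−0=0 ⇒ 0


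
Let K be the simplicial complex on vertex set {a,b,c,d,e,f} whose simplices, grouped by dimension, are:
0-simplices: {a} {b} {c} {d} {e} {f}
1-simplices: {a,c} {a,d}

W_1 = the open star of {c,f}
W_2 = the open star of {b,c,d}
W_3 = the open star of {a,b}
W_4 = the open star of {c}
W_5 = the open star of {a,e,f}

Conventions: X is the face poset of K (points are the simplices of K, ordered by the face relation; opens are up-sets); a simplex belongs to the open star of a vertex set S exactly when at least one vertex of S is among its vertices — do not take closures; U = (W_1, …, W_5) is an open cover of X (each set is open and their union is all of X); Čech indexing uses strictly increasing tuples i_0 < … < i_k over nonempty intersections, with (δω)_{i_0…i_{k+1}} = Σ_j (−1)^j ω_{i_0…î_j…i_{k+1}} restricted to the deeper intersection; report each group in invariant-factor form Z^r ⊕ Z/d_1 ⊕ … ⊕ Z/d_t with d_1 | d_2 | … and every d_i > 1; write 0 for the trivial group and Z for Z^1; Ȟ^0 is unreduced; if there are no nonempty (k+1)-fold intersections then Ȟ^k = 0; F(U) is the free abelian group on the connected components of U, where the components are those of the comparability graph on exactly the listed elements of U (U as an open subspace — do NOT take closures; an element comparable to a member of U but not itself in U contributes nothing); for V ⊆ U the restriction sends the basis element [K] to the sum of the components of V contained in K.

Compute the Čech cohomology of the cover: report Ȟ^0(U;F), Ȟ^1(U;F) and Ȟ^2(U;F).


intersection data:
  W1={{c},{f},{a,c}} W2={{b},{c},{d},{a,c},{a,d}} W3={{a},{b},{a,c},{a,d}} W4={{c},{a,c}} W5={{a},{e},{f},{a,c},{a,d}}
  W12={{c},{a,c}} W13={{a,c}} W14={{c},{a,c}} W15={{f},{a,c}} W23={{b},{a,c},{a,d}} W24={{c},{a,c}} W25={{a,c},{a,d}} W34={{a,c}} W35={{a},{a,c},{a,d}} W45={{a,c}}
  W123={{a,c}} W124={{c},{a,c}} W125={{a,c}} W134={{a,c}} W135={{a,c}} W145={{a,c}} W234={{a,c}} W235={{a,c},{a,d}} W245={{a,c}} W345={{a,c}}
  W1234={{a,c}} W1235={{a,c}} W1245={{a,c}} W1345={{a,c}} W2345={{a,c}}
  W12345={{a,c}}
components per intersection:
  W1: {{c},{a,c}} {{f}}
  W2: {{b}} {{c},{a,c}} {{d},{a,d}}
  W3: {{a},{a,c},{a,d}} {{b}}
  W4: {{c},{a,c}}
  W5: {{a},{a,c},{a,d}} {{e}} {{f}}
  W12: {{c},{a,c}}
  W13: {{a,c}}
  W14: {{c},{a,c}}
  W15: {{f}} {{a,c}}
  W23: {{b}} {{a,c}} {{a,d}}
  W24: {{c},{a,c}}
  W25: {{a,c}} {{a,d}}
  W34: {{a,c}}
  W35: {{a},{a,c},{a,d}}
  W45: {{a,c}}
  W123: {{a,c}}
  W124: {{c},{a,c}}
  W125: {{a,c}}
  W134: {{a,c}}
  W135: {{a,c}}
  W145: {{a,c}}
  W234: {{a,c}}
  W235: {{a,c}} {{a,d}}
  W245: {{a,c}}
  W345: {{a,c}}
  W1234: {{a,c}}
  W1235: {{a,c}}
  W1245: {{a,c}}
  W1345: {{a,c}}
  W2345: {{a,c}}
  W12345: {{a,c}}
C dims 11,14,11,5; δ0: rk 7, SNF 1^7; δ1: rk 7, SNF 1^7; δ2: rk 4, SNF 1^4
Ȟ^0 = (11 − 7) − 0 = 4, so Ȟ^0 ≅ Z^4
Ȟ^1 = (14 − 7) − 7 = 0, so Ȟ^1 ≅ 0
Ȟ^2 = (11 − 4) − 7 = 0, so Ȟ^2 ≅ 0

Ȟ^0 = Z^4; Ȟ^1 = 0; Ȟ^2 = 0


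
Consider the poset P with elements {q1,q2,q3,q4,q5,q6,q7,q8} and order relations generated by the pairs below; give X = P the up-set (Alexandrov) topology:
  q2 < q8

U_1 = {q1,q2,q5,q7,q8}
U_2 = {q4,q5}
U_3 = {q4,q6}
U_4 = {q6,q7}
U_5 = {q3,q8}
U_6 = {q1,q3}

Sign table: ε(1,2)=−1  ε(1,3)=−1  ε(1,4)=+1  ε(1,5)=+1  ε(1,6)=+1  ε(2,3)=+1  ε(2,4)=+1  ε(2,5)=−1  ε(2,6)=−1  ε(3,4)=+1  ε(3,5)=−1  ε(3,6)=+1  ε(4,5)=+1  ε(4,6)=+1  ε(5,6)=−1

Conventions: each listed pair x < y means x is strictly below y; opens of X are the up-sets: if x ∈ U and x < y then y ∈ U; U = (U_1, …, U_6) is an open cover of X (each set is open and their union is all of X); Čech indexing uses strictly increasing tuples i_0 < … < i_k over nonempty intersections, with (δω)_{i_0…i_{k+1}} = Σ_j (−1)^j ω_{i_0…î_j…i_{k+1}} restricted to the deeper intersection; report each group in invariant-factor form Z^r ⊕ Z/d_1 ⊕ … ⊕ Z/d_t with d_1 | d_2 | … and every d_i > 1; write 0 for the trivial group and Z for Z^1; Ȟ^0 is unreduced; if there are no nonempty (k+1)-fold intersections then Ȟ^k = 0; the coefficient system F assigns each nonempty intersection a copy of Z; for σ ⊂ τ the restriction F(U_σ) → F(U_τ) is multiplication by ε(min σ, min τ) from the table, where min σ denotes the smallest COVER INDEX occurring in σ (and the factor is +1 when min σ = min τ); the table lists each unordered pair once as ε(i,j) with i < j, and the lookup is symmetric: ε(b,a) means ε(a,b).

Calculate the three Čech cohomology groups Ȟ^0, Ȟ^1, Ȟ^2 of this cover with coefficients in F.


cover nerve:
  U12={q5} U14={q7} U15={q8} U16={q1} U23={q4} U34={q6} U56={q3}
C dims 6,7; δ0: rk 6, SNF 1^5·2
Ȟ^0: (6−6)−0=0 ⇒ 0
Ȟ^1: (7−0)−6=1 plus torsion [2] ⇒ Z ⊕ Z/2
Ȟ^2: (0−0)−0=0 ⇒ 0

Ȟ^0 = 0, Ȟ^1 = Z ⊕ Z/2, Ȟ^2 = 0


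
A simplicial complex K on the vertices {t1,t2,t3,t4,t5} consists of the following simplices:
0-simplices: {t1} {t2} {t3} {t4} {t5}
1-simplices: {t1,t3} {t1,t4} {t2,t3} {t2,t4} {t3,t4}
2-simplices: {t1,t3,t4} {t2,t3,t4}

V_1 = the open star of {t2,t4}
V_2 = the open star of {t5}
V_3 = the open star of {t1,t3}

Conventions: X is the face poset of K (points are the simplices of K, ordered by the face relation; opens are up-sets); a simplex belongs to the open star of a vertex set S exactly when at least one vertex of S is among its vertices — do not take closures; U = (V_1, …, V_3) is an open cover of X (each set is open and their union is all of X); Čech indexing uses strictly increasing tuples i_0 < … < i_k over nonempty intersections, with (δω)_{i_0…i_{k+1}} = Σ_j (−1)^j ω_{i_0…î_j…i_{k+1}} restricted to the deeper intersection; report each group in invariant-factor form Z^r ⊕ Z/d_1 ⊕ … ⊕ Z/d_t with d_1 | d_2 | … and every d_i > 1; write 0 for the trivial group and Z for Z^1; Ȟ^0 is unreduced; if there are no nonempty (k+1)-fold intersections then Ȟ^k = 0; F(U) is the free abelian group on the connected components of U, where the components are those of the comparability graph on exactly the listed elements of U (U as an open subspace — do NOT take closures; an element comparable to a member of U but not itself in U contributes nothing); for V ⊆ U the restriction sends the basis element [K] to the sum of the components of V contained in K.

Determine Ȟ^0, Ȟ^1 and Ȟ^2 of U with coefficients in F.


Ȟ^0 ≅ Z^2, Ȟ^1 ≅ 0, Ȟ^2 ≅ 0

nerve simplices:
  V1={{t2},{t4},{t1,t4},{t2,t3},{t2,t4},{t3,t4},{t1,t3,t4},{t2,t3,t4}} V2={{t5}} V3={{t1},{t3},{t1,t3},{t1,t4},{t2,t3},{t3,t4},{t1,t3,t4},{t2,t3,t4}}
  V13={{t1,t4},{t2,t3},{t3,t4},{t1,t3,t4},{t2,t3,t4}}
components per intersection:
  V1: {{t2},{t4},{t1,t4},{t2,t3},{t2,t4},{t3,t4},{t1,t3,t4},{t2,t3,t4}}
  V2: {{t5}}
  V3: {{t1},{t3},{t1,t3},{t1,t4},{t2,t3},{t3,t4},{t1,t3,t4},{t2,t3,t4}}
  V13: {{t1,t4},{t2,t3},{t3,t4},{t1,t3,t4},{t2,t3,t4}}
C dims 3,1; δ0: rk 1, SNF 1^1
degree 0: 3−1−0 = 2 → Ȟ^0 ≅ Z^2
degree 1: 1−0−1 = 0 → Ȟ^1 ≅ 0
degree 2: 0−0−0 = 0 → Ȟ^2 ≅ 0


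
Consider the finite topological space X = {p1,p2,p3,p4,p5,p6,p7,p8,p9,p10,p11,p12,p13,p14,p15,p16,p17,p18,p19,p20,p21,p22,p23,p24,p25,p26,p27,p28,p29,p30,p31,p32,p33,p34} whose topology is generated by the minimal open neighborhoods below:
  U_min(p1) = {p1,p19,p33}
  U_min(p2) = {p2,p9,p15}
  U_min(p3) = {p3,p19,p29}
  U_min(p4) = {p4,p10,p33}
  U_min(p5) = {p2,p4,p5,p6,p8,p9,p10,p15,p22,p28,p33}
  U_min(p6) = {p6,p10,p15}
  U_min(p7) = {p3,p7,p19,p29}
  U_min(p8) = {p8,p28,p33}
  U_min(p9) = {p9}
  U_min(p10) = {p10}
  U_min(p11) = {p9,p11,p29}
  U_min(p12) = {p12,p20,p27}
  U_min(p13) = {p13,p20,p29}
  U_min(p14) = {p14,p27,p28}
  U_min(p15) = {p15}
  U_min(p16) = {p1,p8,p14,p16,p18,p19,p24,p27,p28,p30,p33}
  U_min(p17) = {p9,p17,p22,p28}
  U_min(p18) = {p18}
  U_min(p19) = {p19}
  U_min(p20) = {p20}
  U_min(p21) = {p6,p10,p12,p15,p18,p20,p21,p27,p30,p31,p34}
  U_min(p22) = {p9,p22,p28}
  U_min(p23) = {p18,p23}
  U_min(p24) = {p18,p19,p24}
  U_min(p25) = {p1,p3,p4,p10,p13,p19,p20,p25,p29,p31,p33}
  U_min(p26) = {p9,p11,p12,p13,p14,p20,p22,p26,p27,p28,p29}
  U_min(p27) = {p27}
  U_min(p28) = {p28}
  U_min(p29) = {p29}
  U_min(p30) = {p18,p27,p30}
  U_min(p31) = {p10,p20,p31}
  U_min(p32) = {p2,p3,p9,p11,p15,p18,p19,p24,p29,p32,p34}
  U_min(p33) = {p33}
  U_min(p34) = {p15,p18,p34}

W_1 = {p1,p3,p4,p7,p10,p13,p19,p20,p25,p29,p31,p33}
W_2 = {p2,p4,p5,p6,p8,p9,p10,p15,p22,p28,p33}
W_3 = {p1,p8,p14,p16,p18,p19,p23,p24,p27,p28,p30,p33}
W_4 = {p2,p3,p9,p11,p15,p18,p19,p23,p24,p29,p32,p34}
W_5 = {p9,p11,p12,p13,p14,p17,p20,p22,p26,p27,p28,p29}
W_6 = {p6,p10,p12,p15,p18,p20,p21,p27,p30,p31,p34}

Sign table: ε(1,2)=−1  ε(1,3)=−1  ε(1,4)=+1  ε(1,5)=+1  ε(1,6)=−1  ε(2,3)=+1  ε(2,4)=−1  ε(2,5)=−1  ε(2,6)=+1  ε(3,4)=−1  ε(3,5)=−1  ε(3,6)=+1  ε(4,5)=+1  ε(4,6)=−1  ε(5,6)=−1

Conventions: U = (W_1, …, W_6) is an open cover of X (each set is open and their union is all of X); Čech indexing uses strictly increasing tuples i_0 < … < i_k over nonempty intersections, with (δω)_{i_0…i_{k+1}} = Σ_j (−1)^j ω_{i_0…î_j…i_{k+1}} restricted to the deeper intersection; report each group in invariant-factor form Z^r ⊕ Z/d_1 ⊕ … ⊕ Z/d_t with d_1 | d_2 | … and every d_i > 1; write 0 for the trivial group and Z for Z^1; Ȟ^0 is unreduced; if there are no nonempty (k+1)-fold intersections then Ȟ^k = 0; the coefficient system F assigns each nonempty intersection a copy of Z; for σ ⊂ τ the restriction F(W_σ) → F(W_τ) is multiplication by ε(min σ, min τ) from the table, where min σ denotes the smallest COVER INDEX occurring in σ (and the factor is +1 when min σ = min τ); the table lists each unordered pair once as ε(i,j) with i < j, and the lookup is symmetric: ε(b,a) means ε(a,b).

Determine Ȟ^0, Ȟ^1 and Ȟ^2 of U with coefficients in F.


Ȟ^0 = Z,  Ȟ^1 = 0,  Ȟ^2 = Z/2

nerve of the cover:
  W12={p4,p10,p33} W13={p1,p19,p33} W14={p3,p19,p29} W15={p13,p20,p29} W16={p10,p20,p31} W23={p8,p28,p33} W24={p2,p9,p15} W25={p9,p22,p28} W26={p6,p10,p15} W34={p18,p19,p23,p24} W35={p14,p27,p28} W36={p18,p27,p30} W45={p9,p11,p29} W46={p15,p18,p34} W56={p12,p20,p27}
  W123={p33} W126={p10} W134={p19} W145={p29} W156={p20} W235={p28} W245={p9} W246={p15} W346={p18} W356={p27}
C dims 6,15,10; δ0: rk 5, SNF 1^5; δ1: rk 10, SNF 1^9·2
Ȟ^0 = (6 − 5) − 0 = 1, so Ȟ^0 ≅ Z
Ȟ^1 = (15 − 10) − 5 = 0, so Ȟ^1 ≅ 0
Ȟ^2 = (10 − 0) − 10 = 0 plus torsion [2], so Ȟ^2 ≅ Z/2


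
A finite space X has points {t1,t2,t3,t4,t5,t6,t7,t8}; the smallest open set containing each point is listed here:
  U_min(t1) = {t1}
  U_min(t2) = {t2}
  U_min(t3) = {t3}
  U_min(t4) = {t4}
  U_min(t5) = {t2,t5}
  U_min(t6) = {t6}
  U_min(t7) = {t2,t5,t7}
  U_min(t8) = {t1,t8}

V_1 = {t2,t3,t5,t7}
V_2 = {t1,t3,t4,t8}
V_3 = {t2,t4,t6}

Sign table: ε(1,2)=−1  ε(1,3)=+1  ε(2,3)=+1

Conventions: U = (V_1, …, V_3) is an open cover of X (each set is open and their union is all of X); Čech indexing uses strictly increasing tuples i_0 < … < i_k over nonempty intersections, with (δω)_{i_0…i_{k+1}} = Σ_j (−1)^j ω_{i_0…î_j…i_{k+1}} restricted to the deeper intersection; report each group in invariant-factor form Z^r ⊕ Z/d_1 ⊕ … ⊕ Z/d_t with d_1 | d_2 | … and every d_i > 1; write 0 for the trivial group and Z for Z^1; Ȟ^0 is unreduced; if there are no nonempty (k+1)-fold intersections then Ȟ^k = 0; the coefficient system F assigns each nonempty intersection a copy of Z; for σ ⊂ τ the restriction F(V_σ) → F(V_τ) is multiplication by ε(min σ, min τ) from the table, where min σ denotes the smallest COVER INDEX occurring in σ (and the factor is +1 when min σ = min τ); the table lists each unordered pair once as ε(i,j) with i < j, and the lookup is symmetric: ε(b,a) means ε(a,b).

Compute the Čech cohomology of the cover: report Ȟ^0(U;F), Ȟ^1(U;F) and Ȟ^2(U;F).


cover nerve:
  V12={t3} V13={t2} V23={t4}
C dims 3,3; δ0: rk 3, SNF 1^2·2
Ȟ^0: (3−3)−0=0 ⇒ 0
Ȟ^1: (3−0)−3=0 plus torsion [2] ⇒ Z/2
Ȟ^2: (0−0)−0=0 ⇒ 0

Ȟ^0 ≅ 0, Ȟ^1 ≅ Z/2 and Ȟ^2 ≅ 0


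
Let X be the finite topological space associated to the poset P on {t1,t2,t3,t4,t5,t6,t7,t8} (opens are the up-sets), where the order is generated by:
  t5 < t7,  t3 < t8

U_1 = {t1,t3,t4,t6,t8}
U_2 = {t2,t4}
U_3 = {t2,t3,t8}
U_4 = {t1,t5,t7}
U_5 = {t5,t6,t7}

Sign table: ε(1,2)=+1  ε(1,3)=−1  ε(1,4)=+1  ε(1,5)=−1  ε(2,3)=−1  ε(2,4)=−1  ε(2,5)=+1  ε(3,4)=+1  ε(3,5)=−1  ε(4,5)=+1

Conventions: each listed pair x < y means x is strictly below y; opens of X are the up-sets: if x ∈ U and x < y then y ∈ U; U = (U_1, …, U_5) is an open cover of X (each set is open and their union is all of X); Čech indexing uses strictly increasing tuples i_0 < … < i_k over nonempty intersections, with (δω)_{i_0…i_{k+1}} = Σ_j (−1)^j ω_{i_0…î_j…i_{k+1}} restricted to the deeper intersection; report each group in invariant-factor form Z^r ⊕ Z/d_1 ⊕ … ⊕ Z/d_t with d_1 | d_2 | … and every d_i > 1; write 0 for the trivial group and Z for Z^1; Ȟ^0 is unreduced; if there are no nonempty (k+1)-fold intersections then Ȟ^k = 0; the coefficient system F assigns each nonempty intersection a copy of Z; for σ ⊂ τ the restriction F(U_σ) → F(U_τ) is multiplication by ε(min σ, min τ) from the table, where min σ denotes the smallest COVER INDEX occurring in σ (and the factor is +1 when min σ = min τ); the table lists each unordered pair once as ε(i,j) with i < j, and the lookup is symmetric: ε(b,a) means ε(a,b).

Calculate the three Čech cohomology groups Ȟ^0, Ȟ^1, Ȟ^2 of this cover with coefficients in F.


Ȟ^0 ≅ 0,  Ȟ^1 ≅ Z ⊕ Z/2,  Ȟ^2 ≅ 0

intersection data:
  U12={t4} U13={t3,t8} U14={t1} U15={t6} U23={t2} U45={t5,t7}
C dims 5,6; δ0: rk 5, SNF 1^4·2
Ȟ^0 = (5 − 5) − 0 = 0, so Ȟ^0 ≅ 0
Ȟ^1 = (6 − 0) − 5 = 1 plus torsion [2], so Ȟ^1 ≅ Z ⊕ Z/2
Ȟ^2 = (0 − 0) − 0 = 0, so Ȟ^2 ≅ 0


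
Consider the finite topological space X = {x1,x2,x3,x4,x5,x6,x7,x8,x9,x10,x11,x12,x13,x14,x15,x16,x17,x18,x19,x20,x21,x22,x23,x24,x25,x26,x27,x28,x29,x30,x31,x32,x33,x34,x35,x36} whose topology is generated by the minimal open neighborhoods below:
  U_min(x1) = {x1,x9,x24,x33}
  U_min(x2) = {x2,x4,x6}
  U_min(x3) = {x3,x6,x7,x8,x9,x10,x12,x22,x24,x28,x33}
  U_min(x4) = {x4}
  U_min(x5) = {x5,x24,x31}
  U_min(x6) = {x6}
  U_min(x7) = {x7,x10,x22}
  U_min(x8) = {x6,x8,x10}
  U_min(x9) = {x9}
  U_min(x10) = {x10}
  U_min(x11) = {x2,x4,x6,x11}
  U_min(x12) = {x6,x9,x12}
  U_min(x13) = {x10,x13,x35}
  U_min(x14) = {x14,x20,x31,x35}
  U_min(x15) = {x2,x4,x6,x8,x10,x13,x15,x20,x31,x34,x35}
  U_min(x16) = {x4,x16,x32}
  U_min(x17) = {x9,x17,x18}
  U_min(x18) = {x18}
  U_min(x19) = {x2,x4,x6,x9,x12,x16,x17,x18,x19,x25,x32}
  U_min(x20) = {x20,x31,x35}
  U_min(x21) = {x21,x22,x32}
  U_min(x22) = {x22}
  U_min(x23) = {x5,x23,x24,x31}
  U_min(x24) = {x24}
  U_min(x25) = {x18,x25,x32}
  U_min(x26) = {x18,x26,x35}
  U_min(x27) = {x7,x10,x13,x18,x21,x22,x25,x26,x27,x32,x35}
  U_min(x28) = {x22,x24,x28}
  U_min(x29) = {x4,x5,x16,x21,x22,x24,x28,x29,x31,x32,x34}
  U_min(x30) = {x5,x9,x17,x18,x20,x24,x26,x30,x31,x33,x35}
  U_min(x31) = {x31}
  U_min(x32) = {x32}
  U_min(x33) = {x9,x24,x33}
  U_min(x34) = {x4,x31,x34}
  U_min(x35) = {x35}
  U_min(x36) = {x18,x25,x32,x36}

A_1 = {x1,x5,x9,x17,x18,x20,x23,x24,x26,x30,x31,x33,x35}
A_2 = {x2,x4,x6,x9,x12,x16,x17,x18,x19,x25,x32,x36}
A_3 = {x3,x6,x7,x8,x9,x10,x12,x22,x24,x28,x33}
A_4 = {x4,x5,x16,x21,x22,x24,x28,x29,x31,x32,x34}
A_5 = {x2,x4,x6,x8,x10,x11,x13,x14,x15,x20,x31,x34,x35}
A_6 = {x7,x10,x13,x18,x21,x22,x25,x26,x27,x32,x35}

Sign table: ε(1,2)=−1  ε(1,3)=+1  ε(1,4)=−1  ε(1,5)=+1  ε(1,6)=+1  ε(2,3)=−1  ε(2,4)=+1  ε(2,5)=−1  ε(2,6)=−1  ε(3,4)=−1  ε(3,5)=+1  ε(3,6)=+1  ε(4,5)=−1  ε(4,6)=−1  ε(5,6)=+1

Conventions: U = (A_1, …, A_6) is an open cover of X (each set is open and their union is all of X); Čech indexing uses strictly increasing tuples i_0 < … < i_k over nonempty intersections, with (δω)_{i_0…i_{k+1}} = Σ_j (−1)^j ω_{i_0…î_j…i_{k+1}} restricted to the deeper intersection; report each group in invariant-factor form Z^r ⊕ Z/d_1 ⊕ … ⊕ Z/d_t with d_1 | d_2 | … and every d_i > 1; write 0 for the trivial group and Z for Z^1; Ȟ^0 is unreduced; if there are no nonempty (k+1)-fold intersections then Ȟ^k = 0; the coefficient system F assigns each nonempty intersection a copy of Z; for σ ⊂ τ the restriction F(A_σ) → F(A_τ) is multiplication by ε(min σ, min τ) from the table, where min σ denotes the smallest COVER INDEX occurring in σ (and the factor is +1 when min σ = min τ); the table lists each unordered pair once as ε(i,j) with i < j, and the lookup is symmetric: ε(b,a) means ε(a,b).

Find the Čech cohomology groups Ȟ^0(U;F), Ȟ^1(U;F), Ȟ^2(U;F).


Ȟ^0(U;F) ≅ Z,  Ȟ^1(U;F) ≅ 0,  Ȟ^2(U;F) ≅ Z/2

nonempty overlaps:
  A12={x9,x17,x18} A13={x9,x24,x33} A14={x5,x24,x31} A15={x20,x31,x35} A16={x18,x26,x35} A23={x6,x9,x12} A24={x4,x16,x32} A25={x2,x4,x6} A26={x18,x25,x32} A34={x22,x24,x28} A35={x6,x8,x10} A36={x7,x10,x22} A45={x4,x31,x34} A46={x21,x22,x32} A56={x10,x13,x35}
  A123={x9} A126={x18} A134={x24} A145={x31} A156={x35} A235={x6} A245={x4} A246={x32} A346={x22} A356={x10}
C dims 6,15,10; δ0: rk 5, SNF 1^5; δ1: rk 10, SNF 1^9·2
degree 0: 6−5−0 = 1 → Ȟ^0 ≅ Z
degree 1: 15−10−5 = 0 → Ȟ^1 ≅ 0
degree 2: 10−0−10 = 0 plus torsion [2] → Ȟ^2 ≅ Z/2


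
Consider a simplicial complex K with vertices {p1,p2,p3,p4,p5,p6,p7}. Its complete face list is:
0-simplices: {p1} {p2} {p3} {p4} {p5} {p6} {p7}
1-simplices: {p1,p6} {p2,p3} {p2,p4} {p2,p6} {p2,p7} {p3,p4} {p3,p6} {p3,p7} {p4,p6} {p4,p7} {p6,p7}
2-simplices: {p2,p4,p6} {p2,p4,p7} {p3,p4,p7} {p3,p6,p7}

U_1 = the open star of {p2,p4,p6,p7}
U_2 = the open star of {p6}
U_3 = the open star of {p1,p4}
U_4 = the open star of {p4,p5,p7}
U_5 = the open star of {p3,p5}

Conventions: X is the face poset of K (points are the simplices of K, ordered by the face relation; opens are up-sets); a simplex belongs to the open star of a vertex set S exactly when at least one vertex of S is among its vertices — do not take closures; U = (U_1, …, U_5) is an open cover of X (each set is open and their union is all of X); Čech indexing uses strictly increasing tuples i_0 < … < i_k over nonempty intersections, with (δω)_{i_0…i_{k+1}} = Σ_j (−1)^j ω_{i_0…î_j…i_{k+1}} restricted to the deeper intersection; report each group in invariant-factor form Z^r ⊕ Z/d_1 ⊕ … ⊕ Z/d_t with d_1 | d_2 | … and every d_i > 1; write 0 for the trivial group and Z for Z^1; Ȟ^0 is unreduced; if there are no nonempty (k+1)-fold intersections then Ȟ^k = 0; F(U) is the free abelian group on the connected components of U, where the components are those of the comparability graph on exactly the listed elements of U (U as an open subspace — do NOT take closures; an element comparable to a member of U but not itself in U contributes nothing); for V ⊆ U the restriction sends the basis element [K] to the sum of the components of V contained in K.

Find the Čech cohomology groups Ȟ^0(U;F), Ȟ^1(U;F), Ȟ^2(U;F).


cover nerve:
  U1={{p2},{p4},{p6},{p7},{p1,p6},{p2,p3},{p2,p4},{p2,p6},{p2,p7},{p3,p4},{p3,p6},{p3,p7},{p4,p6},{p4,p7},{p6,p7},{p2,p4,p6},{p2,p4,p7},{p3,p4,p7},{p3,p6,p7}} U2={{p6},{p1,p6},{p2,p6},{p3,p6},{p4,p6},{p6,p7},{p2,p4,p6},{p3,p6,p7}} U3={{p1},{p4},{p1,p6},{p2,p4},{p3,p4},{p4,p6},{p4,p7},{p2,p4,p6},{p2,p4,p7},{p3,p4,p7}} U4={{p4},{p5},{p7},{p2,p4},{p2,p7},{p3,p4},{p3,p7},{p4,p6},{p4,p7},{p6,p7},{p2,p4,p6},{p2,p4,p7},{p3,p4,p7},{p3,p6,p7}} U5={{p3},{p5},{p2,p3},{p3,p4},{p3,p6},{p3,p7},{p3,p4,p7},{p3,p6,p7}}
  U12={{p6},{p1,p6},{p2,p6},{p3,p6},{p4,p6},{p6,p7},{p2,p4,p6},{p3,p6,p7}} U13={{p4},{p1,p6},{p2,p4},{p3,p4},{p4,p6},{p4,p7},{p2,p4,p6},{p2,p4,p7},{p3,p4,p7}} U14={{p4},{p7},{p2,p4},{p2,p7},{p3,p4},{p3,p7},{p4,p6},{p4,p7},{p6,p7},{p2,p4,p6},{p2,p4,p7},{p3,p4,p7},{p3,p6,p7}} U15={{p2,p3},{p3,p4},{p3,p6},{p3,p7},{p3,p4,p7},{p3,p6,p7}} U23={{p1,p6},{p4,p6},{p2,p4,p6}} U24={{p4,p6},{p6,p7},{p2,p4,p6},{p3,p6,p7}} U25={{p3,p6},{p3,p6,p7}} U34={{p4},{p2,p4},{p3,p4},{p4,p6},{p4,p7},{p2,p4,p6},{p2,p4,p7},{p3,p4,p7}} U35={{p3,p4},{p3,p4,p7}} U45={{p5},{p3,p4},{p3,p7},{p3,p4,p7},{p3,p6,p7}}
  U123={{p1,p6},{p4,p6},{p2,p4,p6}} U124={{p4,p6},{p6,p7},{p2,p4,p6},{p3,p6,p7}} U125={{p3,p6},{p3,p6,p7}} U134={{p4},{p2,p4},{p3,p4},{p4,p6},{p4,p7},{p2,p4,p6},{p2,p4,p7},{p3,p4,p7}} U135={{p3,p4},{p3,p4,p7}} U145={{p3,p4},{p3,p7},{p3,p4,p7},{p3,p6,p7}} U234={{p4,p6},{p2,p4,p6}} U245={{p3,p6,p7}} U345={{p3,p4},{p3,p4,p7}}
  U1234={{p4,p6},{p2,p4,p6}} U1245={{p3,p6,p7}} U1345={{p3,p4},{p3,p4,p7}}
components per intersection:
  U1: {{p2},{p4},{p6},{p7},{p1,p6},{p2,p3},{p2,p4},{p2,p6},{p2,p7},{p3,p4},{p3,p6},{p3,p7},{p4,p6},{p4,p7},{p6,p7},{p2,p4,p6},{p2,p4,p7},{p3,p4,p7},{p3,p6,p7}}
  U2: {{p6},{p1,p6},{p2,p6},{p3,p6},{p4,p6},{p6,p7},{p2,p4,p6},{p3,p6,p7}}
  U3: {{p1},{p1,p6}} {{p4},{p2,p4},{p3,p4},{p4,p6},{p4,p7},{p2,p4,p6},{p2,p4,p7},{p3,p4,p7}}
  U4: {{p4},{p7},{p2,p4},{p2,p7},{p3,p4},{p3,p7},{p4,p6},{p4,p7},{p6,p7},{p2,p4,p6},{p2,p4,p7},{p3,p4,p7},{p3,p6,p7}} {{p5}}
  U5: {{p3},{p2,p3},{p3,p4},{p3,p6},{p3,p7},{p3,p4,p7},{p3,p6,p7}} {{p5}}
  U12: {{p6},{p1,p6},{p2,p6},{p3,p6},{p4,p6},{p6,p7},{p2,p4,p6},{p3,p6,p7}}
  U13: {{p4},{p2,p4},{p3,p4},{p4,p6},{p4,p7},{p2,p4,p6},{p2,p4,p7},{p3,p4,p7}} {{p1,p6}}
  U14: {{p4},{p7},{p2,p4},{p2,p7},{p3,p4},{p3,p7},{p4,p6},{p4,p7},{p6,p7},{p2,p4,p6},{p2,p4,p7},{p3,p4,p7},{p3,p6,p7}}
  U15: {{p2,p3}} {{p3,p4},{p3,p6},{p3,p7},{p3,p4,p7},{p3,p6,p7}}
  U23: {{p1,p6}} {{p4,p6},{p2,p4,p6}}
  U24: {{p4,p6},{p2,p4,p6}} {{p6,p7},{p3,p6,p7}}
  U25: {{p3,p6},{p3,p6,p7}}
  U34: {{p4},{p2,p4},{p3,p4},{p4,p6},{p4,p7},{p2,p4,p6},{p2,p4,p7},{p3,p4,p7}}
  U35: {{p3,p4},{p3,p4,p7}}
  U45: {{p5}} {{p3,p4},{p3,p7},{p3,p4,p7},{p3,p6,p7}}
  U123: {{p1,p6}} {{p4,p6},{p2,p4,p6}}
  U124: {{p4,p6},{p2,p4,p6}} {{p6,p7},{p3,p6,p7}}
  U125: {{p3,p6},{p3,p6,p7}}
  U134: {{p4},{p2,p4},{p3,p4},{p4,p6},{p4,p7},{p2,p4,p6},{p2,p4,p7},{p3,p4,p7}}
  U135: {{p3,p4},{p3,p4,p7}}
  U145: {{p3,p4},{p3,p7},{p3,p4,p7},{p3,p6,p7}}
  U234: {{p4,p6},{p2,p4,p6}}
  U245: {{p3,p6,p7}}
  U345: {{p3,p4},{p3,p4,p7}}
  U1234: {{p4,p6},{p2,p4,p6}}
  U1245: {{p3,p6,p7}}
  U1345: {{p3,p4},{p3,p4,p7}}
C dims 8,15,11,3; δ0: rk 6, SNF 1^6; δ1: rk 8, SNF 1^8; δ2: rk 3, SNF 1^3
Ȟ^0: (8−6)−0=2 ⇒ Z^2
Ȟ^1: (15−8)−6=1 ⇒ Z
Ȟ^2: (11−3)−8=0 ⇒ 0

Ȟ^0 = Z^2, Ȟ^1 = Z and Ȟ^2 = 0


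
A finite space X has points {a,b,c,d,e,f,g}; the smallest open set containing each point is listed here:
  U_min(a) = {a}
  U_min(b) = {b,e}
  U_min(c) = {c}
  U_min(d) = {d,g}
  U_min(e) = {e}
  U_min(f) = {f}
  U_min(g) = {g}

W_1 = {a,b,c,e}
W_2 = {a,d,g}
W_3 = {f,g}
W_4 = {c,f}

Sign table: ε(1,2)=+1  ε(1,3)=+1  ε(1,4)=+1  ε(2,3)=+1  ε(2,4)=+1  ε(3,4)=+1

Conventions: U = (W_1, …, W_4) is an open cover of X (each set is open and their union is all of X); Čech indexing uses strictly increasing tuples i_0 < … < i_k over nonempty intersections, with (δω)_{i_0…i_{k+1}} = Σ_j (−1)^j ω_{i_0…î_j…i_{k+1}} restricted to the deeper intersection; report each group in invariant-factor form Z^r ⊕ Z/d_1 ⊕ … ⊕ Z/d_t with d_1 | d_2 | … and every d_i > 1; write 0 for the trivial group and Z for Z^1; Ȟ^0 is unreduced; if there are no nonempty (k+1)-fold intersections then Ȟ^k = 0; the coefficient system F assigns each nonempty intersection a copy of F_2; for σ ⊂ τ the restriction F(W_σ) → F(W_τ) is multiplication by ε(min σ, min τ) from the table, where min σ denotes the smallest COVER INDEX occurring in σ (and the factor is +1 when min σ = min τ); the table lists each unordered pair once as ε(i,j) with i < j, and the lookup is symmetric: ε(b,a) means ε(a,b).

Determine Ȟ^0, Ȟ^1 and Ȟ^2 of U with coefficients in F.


Ȟ^0 = Z/2, Ȟ^1 = Z/2, Ȟ^2 = 0

nerve of the cover:
  W12={a} W14={c} W23={g} W34={f}
C dims 4,4; δ0: rk_F2 3
Ȟ^0 = (4 − 3) − 0 = 1, so Ȟ^0 ≅ Z/2
Ȟ^1 = (4 − 0) − 3 = 1, so Ȟ^1 ≅ Z/2
Ȟ^2 = (0 − 0) − 0 = 0, so Ȟ^2 ≅ 0


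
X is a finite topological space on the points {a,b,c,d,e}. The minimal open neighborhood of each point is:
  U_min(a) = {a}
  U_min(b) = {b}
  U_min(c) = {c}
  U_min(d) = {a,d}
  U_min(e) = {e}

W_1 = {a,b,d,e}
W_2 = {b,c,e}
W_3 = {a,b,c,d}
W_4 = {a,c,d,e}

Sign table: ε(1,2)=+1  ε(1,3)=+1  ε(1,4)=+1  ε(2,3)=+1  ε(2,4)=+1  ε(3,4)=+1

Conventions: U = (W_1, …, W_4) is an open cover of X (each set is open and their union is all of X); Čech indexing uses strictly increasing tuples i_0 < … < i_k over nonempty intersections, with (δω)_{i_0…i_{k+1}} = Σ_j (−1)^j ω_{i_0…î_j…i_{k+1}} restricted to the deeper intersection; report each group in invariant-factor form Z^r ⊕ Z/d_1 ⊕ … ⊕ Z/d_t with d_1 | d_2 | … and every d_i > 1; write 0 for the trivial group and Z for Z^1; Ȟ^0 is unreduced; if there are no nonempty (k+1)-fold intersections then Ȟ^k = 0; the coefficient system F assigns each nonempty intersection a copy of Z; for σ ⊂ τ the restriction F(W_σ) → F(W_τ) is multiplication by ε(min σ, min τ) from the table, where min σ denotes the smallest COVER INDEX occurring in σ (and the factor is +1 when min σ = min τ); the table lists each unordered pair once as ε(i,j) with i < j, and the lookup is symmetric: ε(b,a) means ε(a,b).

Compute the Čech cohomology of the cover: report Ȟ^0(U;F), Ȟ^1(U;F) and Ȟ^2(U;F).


Ȟ^0 ≅ Z, Ȟ^1 ≅ 0, Ȟ^2 ≅ Z

intersection data:
  W12={b,e} W13={a,b,d} W14={a,d,e} W23={b,c} W24={c,e} W34={a,c,d}
  W123={b} W124={e} W134={a,d} W234={c}
C dims 4,6,4; δ0: rk 3, SNF 1^3; δ1: rk 3, SNF 1^3
Ȟ^0 = (4 − 3) − 0 = 1, so Ȟ^0 ≅ Z
Ȟ^1 = (6 − 3) − 3 = 0, so Ȟ^1 ≅ 0
Ȟ^2 = (4 − 0) − 3 = 1, so Ȟ^2 ≅ Z


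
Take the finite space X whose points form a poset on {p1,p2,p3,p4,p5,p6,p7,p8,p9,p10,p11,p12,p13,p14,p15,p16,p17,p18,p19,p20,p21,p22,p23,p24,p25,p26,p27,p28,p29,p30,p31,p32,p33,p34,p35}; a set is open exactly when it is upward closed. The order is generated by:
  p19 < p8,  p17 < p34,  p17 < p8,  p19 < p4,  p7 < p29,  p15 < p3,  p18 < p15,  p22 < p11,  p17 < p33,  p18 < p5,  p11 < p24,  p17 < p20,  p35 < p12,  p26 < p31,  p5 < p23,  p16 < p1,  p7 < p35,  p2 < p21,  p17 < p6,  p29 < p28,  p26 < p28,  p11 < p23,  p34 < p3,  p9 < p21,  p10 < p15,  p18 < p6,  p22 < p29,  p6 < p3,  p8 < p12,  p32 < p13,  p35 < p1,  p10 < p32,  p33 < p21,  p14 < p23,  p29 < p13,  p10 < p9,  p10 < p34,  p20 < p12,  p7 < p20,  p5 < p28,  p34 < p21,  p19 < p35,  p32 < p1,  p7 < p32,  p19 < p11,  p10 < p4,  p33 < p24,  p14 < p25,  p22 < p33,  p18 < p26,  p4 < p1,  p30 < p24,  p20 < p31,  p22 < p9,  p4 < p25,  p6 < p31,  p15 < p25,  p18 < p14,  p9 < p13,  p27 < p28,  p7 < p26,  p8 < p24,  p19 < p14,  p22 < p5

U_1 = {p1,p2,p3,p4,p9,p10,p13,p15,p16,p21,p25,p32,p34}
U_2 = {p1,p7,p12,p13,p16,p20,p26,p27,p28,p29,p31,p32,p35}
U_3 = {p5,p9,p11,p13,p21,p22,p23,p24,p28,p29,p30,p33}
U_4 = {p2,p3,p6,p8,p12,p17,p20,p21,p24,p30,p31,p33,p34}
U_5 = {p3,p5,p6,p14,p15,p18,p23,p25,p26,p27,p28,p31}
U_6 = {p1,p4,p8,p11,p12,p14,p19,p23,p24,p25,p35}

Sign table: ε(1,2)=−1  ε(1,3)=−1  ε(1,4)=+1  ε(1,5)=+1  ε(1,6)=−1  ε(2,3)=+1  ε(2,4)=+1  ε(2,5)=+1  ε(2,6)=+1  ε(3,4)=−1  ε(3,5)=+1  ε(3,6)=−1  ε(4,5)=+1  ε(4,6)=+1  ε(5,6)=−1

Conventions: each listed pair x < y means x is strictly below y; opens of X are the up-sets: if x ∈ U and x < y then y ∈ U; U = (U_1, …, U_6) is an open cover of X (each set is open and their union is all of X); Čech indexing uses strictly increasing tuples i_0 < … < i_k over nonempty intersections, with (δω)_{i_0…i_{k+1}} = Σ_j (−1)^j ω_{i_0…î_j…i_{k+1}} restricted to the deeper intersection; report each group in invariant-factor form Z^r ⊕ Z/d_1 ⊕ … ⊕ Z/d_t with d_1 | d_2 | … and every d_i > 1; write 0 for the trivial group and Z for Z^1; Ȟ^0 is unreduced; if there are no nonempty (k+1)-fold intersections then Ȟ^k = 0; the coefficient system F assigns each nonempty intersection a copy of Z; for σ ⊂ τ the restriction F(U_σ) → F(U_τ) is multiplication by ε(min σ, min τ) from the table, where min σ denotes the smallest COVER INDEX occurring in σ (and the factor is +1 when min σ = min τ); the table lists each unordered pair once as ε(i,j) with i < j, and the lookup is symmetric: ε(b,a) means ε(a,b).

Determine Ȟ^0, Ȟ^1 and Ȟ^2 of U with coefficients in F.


Ȟ^0(U;F) ≅ 0, Ȟ^1(U;F) ≅ Z/2 and Ȟ^2(U;F) ≅ Z

intersection data:
  U12={p1,p13,p16,p32} U13={p9,p13,p21} U14={p2,p3,p21,p34} U15={p3,p15,p25} U16={p1,p4,p25} U23={p13,p28,p29} U24={p12,p20,p31} U25={p26,p27,p28,p31} U26={p1,p12,p35} U34={p21,p24,p30,p33} U35={p5,p23,p28} U36={p11,p23,p24} U45={p3,p6,p31} U46={p8,p12,p24} U56={p14,p23,p25}
  U123={p13} U126={p1} U134={p21} U145={p3} U156={p25} U235={p28} U245={p31} U246={p12} U346={p24} U356={p23}
C dims 6,15,10; δ0: rk 6, SNF 1^5·2; δ1: rk 9, SNF 1^9
Ȟ^0 = (6 − 6) − 0 = 0, so Ȟ^0 ≅ 0
Ȟ^1 = (15 − 9) − 6 = 0 plus torsion [2], so Ȟ^1 ≅ Z/2
Ȟ^2 = (10 − 0) − 9 = 1, so Ȟ^2 ≅ Z


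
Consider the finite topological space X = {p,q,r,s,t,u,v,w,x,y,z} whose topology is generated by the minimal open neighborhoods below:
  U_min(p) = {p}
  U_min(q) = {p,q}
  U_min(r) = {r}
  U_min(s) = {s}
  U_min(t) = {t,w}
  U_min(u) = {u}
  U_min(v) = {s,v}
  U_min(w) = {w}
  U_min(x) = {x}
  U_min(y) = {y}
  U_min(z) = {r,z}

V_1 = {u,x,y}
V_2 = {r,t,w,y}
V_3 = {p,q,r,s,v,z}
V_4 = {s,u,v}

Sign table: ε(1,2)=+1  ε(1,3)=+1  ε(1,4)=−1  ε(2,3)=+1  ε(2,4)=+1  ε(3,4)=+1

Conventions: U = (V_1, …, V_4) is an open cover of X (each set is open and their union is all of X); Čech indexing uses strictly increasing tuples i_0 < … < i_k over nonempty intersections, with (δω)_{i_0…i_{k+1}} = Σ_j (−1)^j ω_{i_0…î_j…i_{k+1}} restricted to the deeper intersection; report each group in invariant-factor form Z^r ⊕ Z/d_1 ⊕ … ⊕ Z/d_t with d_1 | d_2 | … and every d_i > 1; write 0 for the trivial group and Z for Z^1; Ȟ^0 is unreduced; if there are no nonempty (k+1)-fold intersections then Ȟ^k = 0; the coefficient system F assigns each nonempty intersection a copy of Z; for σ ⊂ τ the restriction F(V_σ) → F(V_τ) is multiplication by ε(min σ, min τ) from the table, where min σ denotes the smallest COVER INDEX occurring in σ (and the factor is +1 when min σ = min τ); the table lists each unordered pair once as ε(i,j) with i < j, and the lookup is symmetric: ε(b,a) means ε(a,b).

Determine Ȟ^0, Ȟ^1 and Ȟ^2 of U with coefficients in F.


intersection data:
  V12={y} V14={u} V23={r} V34={s,v}
C dims 4,4; δ0: rk 4, SNF 1^3·2
Ȟ^0 = (4 − 4) − 0 = 0, so Ȟ^0 ≅ 0
Ȟ^1 = (4 − 0) − 4 = 0 plus torsion [2], so Ȟ^1 ≅ Z/2
Ȟ^2 = (0 − 0) − 0 = 0, so Ȟ^2 ≅ 0

Ȟ^0 = 0; Ȟ^1 = Z/2; Ȟ^2 = 0


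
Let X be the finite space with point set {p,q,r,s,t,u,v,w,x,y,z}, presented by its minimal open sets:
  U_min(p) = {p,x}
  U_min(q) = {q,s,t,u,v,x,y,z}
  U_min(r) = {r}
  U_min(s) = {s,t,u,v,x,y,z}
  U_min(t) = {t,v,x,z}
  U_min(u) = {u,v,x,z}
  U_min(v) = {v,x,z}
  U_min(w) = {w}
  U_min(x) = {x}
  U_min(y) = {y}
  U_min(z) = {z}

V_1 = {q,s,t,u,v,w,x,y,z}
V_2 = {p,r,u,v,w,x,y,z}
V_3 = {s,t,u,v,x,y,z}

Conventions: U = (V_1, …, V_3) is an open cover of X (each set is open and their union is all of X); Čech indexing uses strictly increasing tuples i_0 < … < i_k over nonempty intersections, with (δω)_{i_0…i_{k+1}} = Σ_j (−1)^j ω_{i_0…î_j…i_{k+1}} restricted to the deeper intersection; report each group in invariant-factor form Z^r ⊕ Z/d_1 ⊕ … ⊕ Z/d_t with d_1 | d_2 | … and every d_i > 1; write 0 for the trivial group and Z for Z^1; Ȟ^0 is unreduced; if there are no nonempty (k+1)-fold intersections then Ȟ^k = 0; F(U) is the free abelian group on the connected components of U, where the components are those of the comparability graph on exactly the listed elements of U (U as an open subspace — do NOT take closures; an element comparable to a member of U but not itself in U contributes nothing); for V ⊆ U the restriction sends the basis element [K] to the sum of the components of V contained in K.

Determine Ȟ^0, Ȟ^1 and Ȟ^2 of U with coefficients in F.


Ȟ^0(U;F) ≅ Z^3,  Ȟ^1(U;F) ≅ 0,  Ȟ^2(U;F) ≅ 0

nonempty overlaps:
  V12={u,v,w,x,y,z} V13={s,t,u,v,x,y,z} V23={u,v,x,y,z}
  V123={u,v,x,y,z}
components per intersection:
  V1: {q,s,t,u,v,x,y,z} {w}
  V2: {p,u,v,x,z} {r} {w} {y}
  V3: {s,t,u,v,x,y,z}
  V12: {u,v,x,z} {w} {y}
  V13: {s,t,u,v,x,y,z}
  V23: {u,v,x,z} {y}
  V123: {u,v,x,z} {y}
C dims 7,6,2; δ0: rk 4, SNF 1^4; δ1: rk 2, SNF 1^2
degree 0: 7−4−0 = 3 → Ȟ^0 ≅ Z^3
degree 1: 6−2−4 = 0 → Ȟ^1 ≅ 0
degree 2: 2−0−2 = 0 → Ȟ^2 ≅ 0


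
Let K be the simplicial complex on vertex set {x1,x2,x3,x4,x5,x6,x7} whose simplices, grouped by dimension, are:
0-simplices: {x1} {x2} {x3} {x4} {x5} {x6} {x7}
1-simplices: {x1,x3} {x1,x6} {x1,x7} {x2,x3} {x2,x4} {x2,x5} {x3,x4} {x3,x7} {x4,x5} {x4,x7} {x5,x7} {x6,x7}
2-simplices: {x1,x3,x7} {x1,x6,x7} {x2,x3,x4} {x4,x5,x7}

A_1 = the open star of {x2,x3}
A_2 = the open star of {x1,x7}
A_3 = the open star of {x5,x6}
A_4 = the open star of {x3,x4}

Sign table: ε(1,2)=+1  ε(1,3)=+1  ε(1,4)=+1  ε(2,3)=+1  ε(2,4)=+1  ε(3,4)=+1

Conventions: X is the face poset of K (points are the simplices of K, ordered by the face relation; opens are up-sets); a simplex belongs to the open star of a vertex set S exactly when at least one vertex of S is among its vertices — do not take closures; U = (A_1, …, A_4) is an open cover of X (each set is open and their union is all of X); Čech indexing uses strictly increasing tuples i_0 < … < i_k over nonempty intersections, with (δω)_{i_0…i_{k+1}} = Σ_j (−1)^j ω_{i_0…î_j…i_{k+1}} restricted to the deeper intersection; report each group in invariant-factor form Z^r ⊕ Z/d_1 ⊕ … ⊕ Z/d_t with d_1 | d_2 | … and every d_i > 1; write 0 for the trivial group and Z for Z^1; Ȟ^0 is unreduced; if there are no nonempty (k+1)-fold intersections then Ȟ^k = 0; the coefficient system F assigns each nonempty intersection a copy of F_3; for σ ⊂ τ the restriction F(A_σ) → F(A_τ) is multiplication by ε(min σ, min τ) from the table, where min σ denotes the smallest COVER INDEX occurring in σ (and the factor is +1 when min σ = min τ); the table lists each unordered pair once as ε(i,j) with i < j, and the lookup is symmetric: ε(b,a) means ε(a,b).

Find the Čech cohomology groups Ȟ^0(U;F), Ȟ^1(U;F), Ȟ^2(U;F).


Ȟ^0(U;F) ≅ Z/3, Ȟ^1(U;F) ≅ Z/3 and Ȟ^2(U;F) ≅ 0

cover nerve:
  A1={{x2},{x3},{x1,x3},{x2,x3},{x2,x4},{x2,x5},{x3,x4},{x3,x7},{x1,x3,x7},{x2,x3,x4}} A2={{x1},{x7},{x1,x3},{x1,x6},{x1,x7},{x3,x7},{x4,x7},{x5,x7},{x6,x7},{x1,x3,x7},{x1,x6,x7},{x4,x5,x7}} A3={{x5},{x6},{x1,x6},{x2,x5},{x4,x5},{x5,x7},{x6,x7},{x1,x6,x7},{x4,x5,x7}} A4={{x3},{x4},{x1,x3},{x2,x3},{x2,x4},{x3,x4},{x3,x7},{x4,x5},{x4,x7},{x1,x3,x7},{x2,x3,x4},{x4,x5,x7}}
  A12={{x1,x3},{x3,x7},{x1,x3,x7}} A13={{x2,x5}} A14={{x3},{x1,x3},{x2,x3},{x2,x4},{x3,x4},{x3,x7},{x1,x3,x7},{x2,x3,x4}} A23={{x1,x6},{x5,x7},{x6,x7},{x1,x6,x7},{x4,x5,x7}} A24={{x1,x3},{x3,x7},{x4,x7},{x1,x3,x7},{x4,x5,x7}} A34={{x4,x5},{x4,x5,x7}}
  A124={{x1,x3},{x3,x7},{x1,x3,x7}} A234={{x4,x5,x7}}
C dims 4,6,2; δ0: rk_F3 3; δ1: rk_F3 2
Ȟ^0: (4−3)−0=1 ⇒ Z/3
Ȟ^1: (6−2)−3=1 ⇒ Z/3
Ȟ^2: (2−0)−2=0 ⇒ 0


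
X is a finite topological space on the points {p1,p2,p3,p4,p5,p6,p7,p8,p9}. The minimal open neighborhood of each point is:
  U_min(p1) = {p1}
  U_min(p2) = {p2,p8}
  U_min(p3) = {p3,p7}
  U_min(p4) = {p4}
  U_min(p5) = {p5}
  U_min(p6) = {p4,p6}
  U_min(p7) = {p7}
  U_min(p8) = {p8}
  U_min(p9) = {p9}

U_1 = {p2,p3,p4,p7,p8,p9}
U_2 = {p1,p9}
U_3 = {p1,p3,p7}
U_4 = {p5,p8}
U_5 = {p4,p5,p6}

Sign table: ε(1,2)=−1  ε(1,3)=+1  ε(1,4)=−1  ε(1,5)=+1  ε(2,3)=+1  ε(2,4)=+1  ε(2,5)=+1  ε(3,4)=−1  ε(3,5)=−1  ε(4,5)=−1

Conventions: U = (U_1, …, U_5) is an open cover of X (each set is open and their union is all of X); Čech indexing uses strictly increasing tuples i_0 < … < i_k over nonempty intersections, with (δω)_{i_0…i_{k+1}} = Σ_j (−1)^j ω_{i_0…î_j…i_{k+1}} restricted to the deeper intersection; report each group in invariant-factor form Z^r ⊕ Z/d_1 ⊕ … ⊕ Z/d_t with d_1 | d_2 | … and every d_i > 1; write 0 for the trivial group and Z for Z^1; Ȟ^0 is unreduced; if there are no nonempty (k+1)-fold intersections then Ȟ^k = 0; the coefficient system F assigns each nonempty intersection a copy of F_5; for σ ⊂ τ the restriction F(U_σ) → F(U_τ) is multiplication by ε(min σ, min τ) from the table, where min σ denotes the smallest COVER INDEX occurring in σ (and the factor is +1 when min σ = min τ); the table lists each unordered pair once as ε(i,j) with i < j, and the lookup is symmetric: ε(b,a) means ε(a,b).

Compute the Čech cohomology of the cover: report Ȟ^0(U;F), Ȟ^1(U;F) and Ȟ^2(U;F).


Ȟ^0 = 0, Ȟ^1 = Z/5 and Ȟ^2 = 0

nonempty intersections:
  U12={p9} U13={p3,p7} U14={p8} U15={p4} U23={p1} U45={p5}
C dims 5,6; δ0: rk_F5 5
Ȟ^0: (5−5)−0=0 ⇒ 0
Ȟ^1: (6−0)−5=1 ⇒ Z/5
Ȟ^2: (0−0)−0=0 ⇒ 0
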